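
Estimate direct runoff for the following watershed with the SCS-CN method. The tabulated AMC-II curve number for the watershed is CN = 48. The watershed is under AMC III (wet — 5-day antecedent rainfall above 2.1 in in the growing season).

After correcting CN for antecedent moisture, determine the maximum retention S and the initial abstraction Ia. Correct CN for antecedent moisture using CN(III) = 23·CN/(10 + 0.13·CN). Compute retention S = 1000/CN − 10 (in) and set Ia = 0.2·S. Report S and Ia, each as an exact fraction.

CN(III) from CN(II)=48: (23·48)/(10 + 0.13·48) = 13800/203 ≈ 67.980
Max retention: S = 1000/(13800/203) − 10 = 325/69 in (≈ 4.710 in)
Ia = 0.2·(325/69) = 65/69 in ≈ 0.942 in

S = 325/69 in ≈ 4.710 in; Ia = 65/69 in ≈ 0.942 in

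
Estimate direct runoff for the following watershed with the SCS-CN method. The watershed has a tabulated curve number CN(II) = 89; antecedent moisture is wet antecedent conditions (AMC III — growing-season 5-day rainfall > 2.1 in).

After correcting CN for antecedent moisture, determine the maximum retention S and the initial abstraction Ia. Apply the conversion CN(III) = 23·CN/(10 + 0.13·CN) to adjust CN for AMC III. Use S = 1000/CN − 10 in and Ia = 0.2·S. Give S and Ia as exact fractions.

S = 1100/2047 in ≈ 0.537 in; Ia = 220/2047 in ≈ 0.107 in

Wet (AMC III): CN(III) = 23·89/(10 + 0.13·89) = 2047/(2157/100) = 204700/2157 ≈ 94.900
Max retention: S = 1000/(204700/2157) − 10 = 1100/2047 in (≈ 0.537 in)
Ia = 0.2S: 0.2·0.537 = 0.107 in (exactly 220/2047)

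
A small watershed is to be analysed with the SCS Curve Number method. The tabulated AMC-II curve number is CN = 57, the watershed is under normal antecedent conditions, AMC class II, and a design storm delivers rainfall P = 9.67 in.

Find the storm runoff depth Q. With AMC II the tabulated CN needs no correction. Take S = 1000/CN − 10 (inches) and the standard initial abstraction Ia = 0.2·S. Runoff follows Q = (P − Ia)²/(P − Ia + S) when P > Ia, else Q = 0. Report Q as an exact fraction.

CN(II) = 57; AMC II needs no correction.
Retention S: 1000/CN − 10 with CN=57.000 → S = 430/57 ≈ 7.544 in
Ia = 0.2·(430/57) = 86/57 in ≈ 1.509 in
Excess rainfall: 9.670 − 1.509 = 8.161 in; P > Ia so Q > 0
Runoff Q = (P−Ia)²/(P−Ia+S) = (8.161)²/(8.161+7.544) = 2164017361/510258300 ≈ 4.241 in

Q = 2164017361/510258300 in ≈ 4.241 in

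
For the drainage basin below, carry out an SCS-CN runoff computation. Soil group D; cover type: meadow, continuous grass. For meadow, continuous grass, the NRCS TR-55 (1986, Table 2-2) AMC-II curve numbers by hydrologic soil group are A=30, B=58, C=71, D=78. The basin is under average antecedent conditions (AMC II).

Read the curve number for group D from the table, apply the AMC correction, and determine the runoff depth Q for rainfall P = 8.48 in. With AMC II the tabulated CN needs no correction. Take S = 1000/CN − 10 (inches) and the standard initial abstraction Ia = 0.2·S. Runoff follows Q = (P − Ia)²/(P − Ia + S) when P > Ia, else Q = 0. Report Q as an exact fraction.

NRCS table: meadow, continuous grass, soil group D → CN(II) = 78
AMC II — tabulated CN = 78 applies directly.
Max retention: S = 1000/78 − 10 = 110/39 in (≈ 2.821 in)
Initial abstraction Ia = S/5 = (110/39)/5 = 22/39 ≈ 0.564 in
Since P=8.480 > Ia=0.564: effective rainfall P−Ia = 7718/975 in
Runoff Q = (P−Ia)²/(P−Ia+S) = (7.916)²/(7.916+2.821) = 14891881/2551575 ≈ 5.836 in

Q = 14891881/2551575 in ≈ 5.836 in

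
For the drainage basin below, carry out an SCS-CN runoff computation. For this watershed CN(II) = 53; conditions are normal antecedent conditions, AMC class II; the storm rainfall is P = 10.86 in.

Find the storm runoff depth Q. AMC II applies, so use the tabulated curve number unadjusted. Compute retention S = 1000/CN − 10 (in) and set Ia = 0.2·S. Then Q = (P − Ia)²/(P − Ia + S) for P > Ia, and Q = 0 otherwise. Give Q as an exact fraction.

Average conditions: CN = 53 (no AMC adjustment).
Max retention: S = 1000/53 − 10 = 470/53 in (≈ 8.868 in)
Initial abstraction Ia = S/5 = (470/53)/5 = 94/53 ≈ 1.774 in
P − Ia = 10.860 − 1.774 = 24079/2650 ≈ 9.086 in (> 0, runoff occurs)
Q: (24079/2650)² ÷ (47579/2650) = 579798241/126084350 in (≈ 4.598 in)

Q = 579798241/126084350 in ≈ 4.598 in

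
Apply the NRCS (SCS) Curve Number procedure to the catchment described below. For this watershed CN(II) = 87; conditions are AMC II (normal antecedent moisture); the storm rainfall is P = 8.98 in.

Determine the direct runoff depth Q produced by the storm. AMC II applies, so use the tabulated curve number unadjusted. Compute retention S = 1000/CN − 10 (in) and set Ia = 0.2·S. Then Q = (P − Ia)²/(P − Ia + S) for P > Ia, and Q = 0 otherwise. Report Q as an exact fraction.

Q = 1426044169/192544050 in ≈ 7.406 in

Average conditions: CN = 87 (no AMC adjustment).
Retention S: 1000/CN − 10 with CN=87.000 → S = 130/87 ≈ 1.494 in
Ia = 0.2·(130/87) = 26/87 in ≈ 0.299 in
P − Ia = 8.980 − 0.299 = 37763/4350 ≈ 8.681 in (> 0, runoff occurs)
Q: (37763/4350)² ÷ (44263/4350) = 1426044169/192544050 in (≈ 7.406 in)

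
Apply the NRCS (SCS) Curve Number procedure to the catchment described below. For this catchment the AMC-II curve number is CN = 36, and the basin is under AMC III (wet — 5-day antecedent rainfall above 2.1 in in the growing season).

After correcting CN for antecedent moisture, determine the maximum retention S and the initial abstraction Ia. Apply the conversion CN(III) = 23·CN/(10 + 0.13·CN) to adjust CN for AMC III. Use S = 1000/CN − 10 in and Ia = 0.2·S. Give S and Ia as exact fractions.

S = 1600/207 in ≈ 7.729 in; Ia = 320/207 in ≈ 1.546 in

Adjust CN=36 to AMC III: 23·36/(10 + 0.13·36) → 828 ÷ (367/25) = 20700/367 ≈ 56.403
Max retention: S = 1000/(20700/367) − 10 = 1600/207 in (≈ 7.729 in)
Initial abstraction Ia = S/5 = (1600/207)/5 = 320/207 ≈ 1.546 in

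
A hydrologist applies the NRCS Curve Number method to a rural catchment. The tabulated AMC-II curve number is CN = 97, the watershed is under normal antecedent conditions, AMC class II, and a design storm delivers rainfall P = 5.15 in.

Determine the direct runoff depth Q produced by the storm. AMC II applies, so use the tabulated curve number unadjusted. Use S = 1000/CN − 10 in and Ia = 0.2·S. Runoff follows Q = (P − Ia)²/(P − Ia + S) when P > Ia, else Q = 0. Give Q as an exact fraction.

Q = 97436641/20313740 in ≈ 4.797 in

AMC II — tabulated CN = 97 applies directly.
S = 1000/97 − 10 = 30/97 in ≈ 0.309 in
Initial abstraction Ia = S/5 = (30/97)/5 = 6/97 ≈ 0.062 in
Since P=5.150 > Ia=0.062: effective rainfall P−Ia = 9871/1940 in
Q: (9871/1940)² ÷ (10471/1940) = 97436641/20313740 in (≈ 4.797 in)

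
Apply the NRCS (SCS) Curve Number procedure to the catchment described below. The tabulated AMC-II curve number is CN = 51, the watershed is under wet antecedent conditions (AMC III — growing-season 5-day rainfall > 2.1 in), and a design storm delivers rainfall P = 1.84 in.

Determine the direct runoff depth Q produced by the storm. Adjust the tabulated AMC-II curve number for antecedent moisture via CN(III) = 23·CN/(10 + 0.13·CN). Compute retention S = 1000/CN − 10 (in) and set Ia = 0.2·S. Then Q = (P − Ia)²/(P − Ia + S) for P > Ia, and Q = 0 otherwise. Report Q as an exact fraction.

Q = 433886882/2228084175 in ≈ 0.195 in

Adjust CN=51 to AMC III: 23·51/(10 + 0.13·51) → 1173 ÷ (1663/100) = 117300/1663 ≈ 70.535
S = 1000/(117300/1663) − 10 = 4900/1173 in ≈ 4.177 in
Ia = 0.2S: 0.2·4.177 = 0.835 in (exactly 980/1173)
P − Ia = 1.840 − 0.835 = 29458/29325 ≈ 1.005 in (> 0, runoff occurs)
Q: (29458/29325)² ÷ (151958/29325) = 433886882/2228084175 in (≈ 0.195 in)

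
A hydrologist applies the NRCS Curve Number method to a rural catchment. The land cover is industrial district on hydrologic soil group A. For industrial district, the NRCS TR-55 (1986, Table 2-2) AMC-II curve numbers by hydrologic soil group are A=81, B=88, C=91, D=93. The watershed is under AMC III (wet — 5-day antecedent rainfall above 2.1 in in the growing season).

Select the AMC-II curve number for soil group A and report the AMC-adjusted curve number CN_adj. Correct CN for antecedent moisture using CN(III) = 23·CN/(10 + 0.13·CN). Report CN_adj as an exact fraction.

NRCS table: industrial district, soil group A → CN(II) = 81
CN(III) from CN(II)=81: (23·81)/(10 + 0.13·81) = 186300/2053 ≈ 90.745

CN_adj = 186300/2053 ≈ 90.745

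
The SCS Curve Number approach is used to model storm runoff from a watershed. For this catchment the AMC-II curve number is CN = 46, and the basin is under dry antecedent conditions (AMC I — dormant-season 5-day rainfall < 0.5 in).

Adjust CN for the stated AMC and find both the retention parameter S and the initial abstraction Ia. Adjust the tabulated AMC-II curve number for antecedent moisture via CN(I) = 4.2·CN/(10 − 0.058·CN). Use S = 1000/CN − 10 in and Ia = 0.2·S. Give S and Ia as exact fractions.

S = 4500/161 in ≈ 27.950 in; Ia = 900/161 in ≈ 5.590 in

CN(I) from CN(II)=46: (4.2·46)/(10 − 0.058·46) = 16100/611 ≈ 26.350
Retention S: 1000/CN − 10 with CN=26.350 → S = 4500/161 ≈ 27.950 in
Ia = 0.2·(4500/161) = 900/161 in ≈ 5.590 in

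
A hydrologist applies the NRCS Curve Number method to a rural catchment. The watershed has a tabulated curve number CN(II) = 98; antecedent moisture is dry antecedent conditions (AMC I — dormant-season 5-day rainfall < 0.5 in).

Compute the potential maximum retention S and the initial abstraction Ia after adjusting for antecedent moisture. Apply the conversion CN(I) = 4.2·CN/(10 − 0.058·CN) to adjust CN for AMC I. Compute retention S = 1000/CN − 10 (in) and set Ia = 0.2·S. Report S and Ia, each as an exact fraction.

Adjust CN=98 to AMC I: 4.2·98/(10 − 0.058·98) → (2058/5) ÷ (1079/250) = 102900/1079 ≈ 95.366
S = 1000/(102900/1079) − 10 = 500/1029 in ≈ 0.486 in
Ia = 0.2·(500/1029) = 100/1029 in ≈ 0.097 in

S = 500/1029 in ≈ 0.486 in; Ia = 100/1029 in ≈ 0.097 in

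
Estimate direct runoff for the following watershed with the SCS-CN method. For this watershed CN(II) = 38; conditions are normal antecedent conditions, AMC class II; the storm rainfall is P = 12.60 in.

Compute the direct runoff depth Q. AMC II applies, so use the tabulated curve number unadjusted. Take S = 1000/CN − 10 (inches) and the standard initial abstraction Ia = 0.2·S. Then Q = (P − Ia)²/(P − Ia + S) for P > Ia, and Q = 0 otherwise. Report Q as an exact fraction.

AMC II — tabulated CN = 38 applies directly.
S = 1000/38 − 10 = 310/19 in ≈ 16.316 in
Ia = 0.2·(310/19) = 62/19 in ≈ 3.263 in
Since P=12.600 > Ia=3.263: effective rainfall P−Ia = 887/95 in
Q: (887/95)² ÷ (2437/95) = 786769/231515 in (≈ 3.398 in)

Q = 786769/231515 in ≈ 3.398 in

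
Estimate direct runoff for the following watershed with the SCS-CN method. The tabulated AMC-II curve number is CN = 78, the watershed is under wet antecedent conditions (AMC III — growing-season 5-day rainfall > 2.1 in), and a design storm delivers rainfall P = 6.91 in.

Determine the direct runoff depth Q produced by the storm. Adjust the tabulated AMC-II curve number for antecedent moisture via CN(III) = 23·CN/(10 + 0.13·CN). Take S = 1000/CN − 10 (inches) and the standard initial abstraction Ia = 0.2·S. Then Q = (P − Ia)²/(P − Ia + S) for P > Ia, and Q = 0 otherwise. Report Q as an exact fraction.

Wet (AMC III): CN(III) = 23·78/(10 + 0.13·78) = 1794/(1007/50) = 89700/1007 ≈ 89.076
S = 1000/(89700/1007) − 10 = 1100/897 in ≈ 1.226 in
Ia = 0.2·(1100/897) = 220/897 in ≈ 0.245 in
Excess rainfall: 6.910 − 0.245 = 6.665 in; P > Ia so Q > 0
Runoff Q = (P−Ia)²/(P−Ia+S) = (6.665)²/(6.665+1.226) = 357397121929/63492081900 ≈ 5.629 in

Q = 357397121929/63492081900 in ≈ 5.629 in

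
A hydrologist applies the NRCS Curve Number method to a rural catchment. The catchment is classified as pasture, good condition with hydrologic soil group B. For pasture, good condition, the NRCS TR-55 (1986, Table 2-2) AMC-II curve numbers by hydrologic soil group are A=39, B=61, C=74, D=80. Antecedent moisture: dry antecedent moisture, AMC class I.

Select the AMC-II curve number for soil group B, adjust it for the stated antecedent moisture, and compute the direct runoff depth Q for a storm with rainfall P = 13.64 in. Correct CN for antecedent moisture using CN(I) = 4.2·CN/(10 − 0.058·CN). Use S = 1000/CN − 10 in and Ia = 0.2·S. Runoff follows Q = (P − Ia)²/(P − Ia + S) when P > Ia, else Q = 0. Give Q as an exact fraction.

NRCS table: pasture, good condition, soil group B → CN(II) = 61
Adjust CN=61 to AMC I: 4.2·61/(10 − 0.058·61) → (1281/5) ÷ (3231/500) = 42700/1077 ≈ 39.647
Retention S: 1000/CN − 10 with CN=39.647 → S = 6500/427 ≈ 15.222 in
Ia = 0.2·(6500/427) = 1300/427 in ≈ 3.044 in
Excess rainfall: 13.640 − 3.044 = 10.596 in; P > Ia so Q > 0
Q = (113107/10675)²/((113107/10675) + 6500/427) = (12793193449/113955625)/(275607/10675) = 12793193449/2942104725 in ≈ 4.348 in

Q = 12793193449/2942104725 in ≈ 4.348 in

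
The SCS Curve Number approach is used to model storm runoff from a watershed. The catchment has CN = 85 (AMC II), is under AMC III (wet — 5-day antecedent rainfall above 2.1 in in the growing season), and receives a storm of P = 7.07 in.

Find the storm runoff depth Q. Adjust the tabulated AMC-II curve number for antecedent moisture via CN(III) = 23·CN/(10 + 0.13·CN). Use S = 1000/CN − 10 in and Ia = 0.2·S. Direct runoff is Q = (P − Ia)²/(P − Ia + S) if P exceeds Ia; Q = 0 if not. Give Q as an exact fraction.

CN(III) from CN(II)=85: (23·85)/(10 + 0.13·85) = 39100/421 ≈ 92.874
Retention S: 1000/CN − 10 with CN=92.874 → S = 300/391 ≈ 0.767 in
Ia = 0.2S: 0.2·0.767 = 0.153 in (exactly 60/391)
Excess rainfall: 7.070 − 0.153 = 6.917 in; P > Ia so Q > 0
Q = (270437/39100)²/((270437/39100) + 300/391) = (73136170969/1528810000)/(300437/39100) = 73136170969/11747086700 in ≈ 6.226 in

Q = 73136170969/11747086700 in ≈ 6.226 in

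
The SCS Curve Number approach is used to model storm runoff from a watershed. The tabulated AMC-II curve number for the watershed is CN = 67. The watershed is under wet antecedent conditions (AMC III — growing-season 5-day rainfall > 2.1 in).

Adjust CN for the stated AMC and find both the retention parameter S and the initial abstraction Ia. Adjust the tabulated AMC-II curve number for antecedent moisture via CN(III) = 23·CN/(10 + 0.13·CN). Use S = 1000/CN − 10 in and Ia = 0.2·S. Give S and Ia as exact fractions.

Adjust CN=67 to AMC III: 23·67/(10 + 0.13·67) → 1541 ÷ (1871/100) = 154100/1871 ≈ 82.362
Max retention: S = 1000/(154100/1871) − 10 = 3300/1541 in (≈ 2.141 in)
Ia = 0.2·(3300/1541) = 660/1541 in ≈ 0.428 in

S = 3300/1541 in ≈ 2.141 in; Ia = 660/1541 in ≈ 0.428 in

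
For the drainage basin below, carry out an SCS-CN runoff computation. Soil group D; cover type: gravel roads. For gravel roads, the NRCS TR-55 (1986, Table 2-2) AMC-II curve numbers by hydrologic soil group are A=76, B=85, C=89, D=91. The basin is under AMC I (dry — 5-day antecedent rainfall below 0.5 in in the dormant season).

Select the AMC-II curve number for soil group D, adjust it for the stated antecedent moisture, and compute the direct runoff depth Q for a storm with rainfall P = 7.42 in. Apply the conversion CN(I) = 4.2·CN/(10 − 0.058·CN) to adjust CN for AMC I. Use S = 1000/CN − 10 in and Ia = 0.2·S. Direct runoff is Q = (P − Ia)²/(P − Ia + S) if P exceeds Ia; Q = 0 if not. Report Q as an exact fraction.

NRCS table: gravel roads, soil group D → CN(II) = 91
CN(I) from CN(II)=91: (4.2·91)/(10 − 0.058·91) = 63700/787 ≈ 80.940
Max retention: S = 1000/(63700/787) − 10 = 1500/637 in (≈ 2.355 in)
Initial abstraction Ia = S/5 = (1500/637)/5 = 300/637 ≈ 0.471 in
Since P=7.420 > Ia=0.471: effective rainfall P−Ia = 221327/31850 in
Q = (221327/31850)²/((221327/31850) + 1500/637) = (48985640929/1014422500)/(296327/31850) = 48985640929/9438014950 in ≈ 5.190 in

Q = 48985640929/9438014950 in ≈ 5.190 in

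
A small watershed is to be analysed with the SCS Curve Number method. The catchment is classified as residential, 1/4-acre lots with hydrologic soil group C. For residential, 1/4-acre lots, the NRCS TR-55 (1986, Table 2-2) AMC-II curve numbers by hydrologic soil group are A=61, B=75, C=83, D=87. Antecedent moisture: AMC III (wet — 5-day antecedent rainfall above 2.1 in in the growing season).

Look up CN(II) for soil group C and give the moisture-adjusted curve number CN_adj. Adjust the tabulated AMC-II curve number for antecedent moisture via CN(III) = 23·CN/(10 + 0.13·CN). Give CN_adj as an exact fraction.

NRCS table: residential, 1/4-acre lots, soil group C → CN(II) = 83
Adjust CN=83 to AMC III: 23·83/(10 + 0.13·83) → 1909 ÷ (2079/100) = 190900/2079 ≈ 91.823

CN_adj = 190900/2079 ≈ 91.823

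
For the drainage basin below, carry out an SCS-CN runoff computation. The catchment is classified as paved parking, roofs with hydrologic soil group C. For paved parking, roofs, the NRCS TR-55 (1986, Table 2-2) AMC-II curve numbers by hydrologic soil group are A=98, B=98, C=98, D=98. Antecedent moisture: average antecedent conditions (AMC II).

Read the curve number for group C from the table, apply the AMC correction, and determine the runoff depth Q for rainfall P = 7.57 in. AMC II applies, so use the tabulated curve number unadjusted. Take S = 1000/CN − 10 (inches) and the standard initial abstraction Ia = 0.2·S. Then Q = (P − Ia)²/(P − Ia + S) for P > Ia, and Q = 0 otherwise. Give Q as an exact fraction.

Q = 1361093449/185675700 in ≈ 7.330 in

NRCS table: paved parking, roofs, soil group C → CN(II) = 98
Average conditions: CN = 98 (no AMC adjustment).
Retention S: 1000/CN − 10 with CN=98.000 → S = 10/49 ≈ 0.204 in
Ia = 0.2·(10/49) = 2/49 in ≈ 0.041 in
Excess rainfall: 7.570 − 0.041 = 7.529 in; P > Ia so Q > 0
Q = (36893/4900)²/((36893/4900) + 10/49) = (1361093449/24010000)/(37893/4900) = 1361093449/185675700 in ≈ 7.330 in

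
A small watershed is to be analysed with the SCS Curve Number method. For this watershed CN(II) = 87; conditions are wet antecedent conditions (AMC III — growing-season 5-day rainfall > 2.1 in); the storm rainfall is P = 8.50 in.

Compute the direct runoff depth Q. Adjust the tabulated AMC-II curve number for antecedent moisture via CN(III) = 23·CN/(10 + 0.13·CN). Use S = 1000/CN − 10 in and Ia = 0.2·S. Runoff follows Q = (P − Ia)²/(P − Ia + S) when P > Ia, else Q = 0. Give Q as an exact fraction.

Adjust CN=87 to AMC III: 23·87/(10 + 0.13·87) → 2001 ÷ (2131/100) = 200100/2131 ≈ 93.900
Max retention: S = 1000/(200100/2131) − 10 = 1300/2001 in (≈ 0.650 in)
Ia = 0.2·(1300/2001) = 260/2001 in ≈ 0.130 in
Excess rainfall: 8.500 − 0.130 = 8.370 in; P > Ia so Q > 0
Runoff Q = (P−Ia)²/(P−Ia+S) = (8.370)²/(8.370+0.650) = 1122049009/144460194 ≈ 7.767 in

Q = 1122049009/144460194 in ≈ 7.767 in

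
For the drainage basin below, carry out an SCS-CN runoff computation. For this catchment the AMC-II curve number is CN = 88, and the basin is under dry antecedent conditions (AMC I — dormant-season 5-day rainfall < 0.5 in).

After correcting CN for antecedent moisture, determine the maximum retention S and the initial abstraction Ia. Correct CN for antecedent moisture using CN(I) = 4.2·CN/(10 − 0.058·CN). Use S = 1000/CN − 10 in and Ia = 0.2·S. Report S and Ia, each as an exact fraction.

CN(I) from CN(II)=88: (4.2·88)/(10 − 0.058·88) = 3850/51 ≈ 75.490
S = 1000/(3850/51) − 10 = 250/77 in ≈ 3.247 in
Ia = 0.2·(250/77) = 50/77 in ≈ 0.649 in

S = 250/77 in ≈ 3.247 in; Ia = 50/77 in ≈ 0.649 in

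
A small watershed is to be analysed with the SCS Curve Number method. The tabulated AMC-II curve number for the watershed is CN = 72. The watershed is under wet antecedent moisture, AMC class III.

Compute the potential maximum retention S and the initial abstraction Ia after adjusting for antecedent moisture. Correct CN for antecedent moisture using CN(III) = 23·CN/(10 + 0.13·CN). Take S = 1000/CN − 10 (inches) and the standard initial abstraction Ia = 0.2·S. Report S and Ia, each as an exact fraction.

S = 350/207 in ≈ 1.691 in; Ia = 70/207 in ≈ 0.338 in

CN(III) from CN(II)=72: (23·72)/(10 + 0.13·72) = 10350/121 ≈ 85.537
S = 1000/(10350/121) − 10 = 350/207 in ≈ 1.691 in
Initial abstraction Ia = S/5 = (350/207)/5 = 70/207 ≈ 0.338 in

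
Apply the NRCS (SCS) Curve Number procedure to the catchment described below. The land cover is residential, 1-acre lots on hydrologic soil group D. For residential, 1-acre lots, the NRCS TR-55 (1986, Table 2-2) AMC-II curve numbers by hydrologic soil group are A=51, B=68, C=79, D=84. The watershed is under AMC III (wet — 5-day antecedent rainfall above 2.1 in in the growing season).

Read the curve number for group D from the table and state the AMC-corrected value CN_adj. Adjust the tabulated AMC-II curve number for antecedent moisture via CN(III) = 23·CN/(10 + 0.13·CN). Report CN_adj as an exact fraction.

CN_adj = 48300/523 ≈ 92.352

NRCS table: residential, 1-acre lots, soil group D → CN(II) = 84
Wet (AMC III): CN(III) = 23·84/(10 + 0.13·84) = 1932/(523/25) = 48300/523 ≈ 92.352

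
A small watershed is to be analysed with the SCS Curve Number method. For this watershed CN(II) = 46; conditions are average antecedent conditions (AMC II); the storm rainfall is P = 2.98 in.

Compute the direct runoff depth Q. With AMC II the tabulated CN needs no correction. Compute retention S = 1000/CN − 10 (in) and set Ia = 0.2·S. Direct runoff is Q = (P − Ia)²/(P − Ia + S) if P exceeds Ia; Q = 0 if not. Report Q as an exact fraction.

AMC II — tabulated CN = 46 applies directly.
Retention S: 1000/CN − 10 with CN=46.000 → S = 270/23 ≈ 11.739 in
Ia = 0.2·(270/23) = 54/23 in ≈ 2.348 in
Excess rainfall: 2.980 − 2.348 = 0.632 in; P > Ia so Q > 0
Runoff Q = (P−Ia)²/(P−Ia+S) = (0.632)²/(0.632+11.739) = 528529/16361050 ≈ 0.032 in

Q = 528529/16361050 in ≈ 0.032 in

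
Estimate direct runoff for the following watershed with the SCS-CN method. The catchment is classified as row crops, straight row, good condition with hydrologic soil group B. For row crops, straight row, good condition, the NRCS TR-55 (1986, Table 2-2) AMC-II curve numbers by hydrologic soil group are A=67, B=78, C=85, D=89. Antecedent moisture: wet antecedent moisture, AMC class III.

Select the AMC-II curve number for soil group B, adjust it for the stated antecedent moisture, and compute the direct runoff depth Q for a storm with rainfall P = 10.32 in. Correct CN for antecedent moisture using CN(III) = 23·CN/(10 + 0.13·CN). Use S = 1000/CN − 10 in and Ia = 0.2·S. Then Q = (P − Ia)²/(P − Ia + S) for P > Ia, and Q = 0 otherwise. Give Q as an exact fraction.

NRCS table: row crops, straight row, good condition, soil group B → CN(II) = 78
Adjust CN=78 to AMC III: 23·78/(10 + 0.13·78) → 1794 ÷ (1007/50) = 89700/1007 ≈ 89.076
Retention S: 1000/CN − 10 with CN=89.076 → S = 1100/897 ≈ 1.226 in
Initial abstraction Ia = S/5 = (1100/897)/5 = 220/897 ≈ 0.245 in
Since P=10.320 > Ia=0.245: effective rainfall P−Ia = 225926/22425 in
Q: (225926/22425)² ÷ (253426/22425) = 25521278738/2841539025 in (≈ 8.981 in)

Q = 25521278738/2841539025 in ≈ 8.981 in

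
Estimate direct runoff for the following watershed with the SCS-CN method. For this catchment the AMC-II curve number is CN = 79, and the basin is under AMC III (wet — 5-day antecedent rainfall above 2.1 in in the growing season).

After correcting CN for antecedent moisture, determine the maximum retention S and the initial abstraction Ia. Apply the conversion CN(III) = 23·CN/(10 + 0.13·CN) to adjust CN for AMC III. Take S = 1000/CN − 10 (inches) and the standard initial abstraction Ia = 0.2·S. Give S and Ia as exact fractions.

S = 2100/1817 in ≈ 1.156 in; Ia = 420/1817 in ≈ 0.231 in

Adjust CN=79 to AMC III: 23·79/(10 + 0.13·79) → 1817 ÷ (2027/100) = 181700/2027 ≈ 89.640
Retention S: 1000/CN − 10 with CN=89.640 → S = 2100/1817 ≈ 1.156 in
Initial abstraction Ia = S/5 = (2100/1817)/5 = 420/1817 ≈ 0.231 in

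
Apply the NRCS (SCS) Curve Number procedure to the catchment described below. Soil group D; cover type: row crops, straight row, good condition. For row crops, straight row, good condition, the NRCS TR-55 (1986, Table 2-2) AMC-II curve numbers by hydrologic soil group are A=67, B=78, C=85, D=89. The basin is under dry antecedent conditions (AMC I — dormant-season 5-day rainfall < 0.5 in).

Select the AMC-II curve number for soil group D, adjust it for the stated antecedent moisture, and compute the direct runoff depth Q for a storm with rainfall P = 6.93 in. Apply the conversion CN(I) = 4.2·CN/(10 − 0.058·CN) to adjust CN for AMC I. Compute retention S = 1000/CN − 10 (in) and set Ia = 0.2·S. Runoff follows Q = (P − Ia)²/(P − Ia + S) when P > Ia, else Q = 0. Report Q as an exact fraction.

NRCS table: row crops, straight row, good condition, soil group D → CN(II) = 89
Adjust CN=89 to AMC I: 4.2·89/(10 − 0.058·89) → (1869/5) ÷ (2419/500) = 186900/2419 ≈ 77.263
Max retention: S = 1000/(186900/2419) − 10 = 5500/1869 in (≈ 2.943 in)
Ia = 0.2S: 0.2·2.943 = 0.589 in (exactly 1100/1869)
P − Ia = 6.930 − 0.589 = 1185217/186900 ≈ 6.341 in (> 0, runoff occurs)
Runoff Q = (P−Ia)²/(P−Ia+S) = (6.341)²/(6.341+2.943) = 127703576099/29482914300 ≈ 4.331 in

Q = 127703576099/29482914300 in ≈ 4.331 in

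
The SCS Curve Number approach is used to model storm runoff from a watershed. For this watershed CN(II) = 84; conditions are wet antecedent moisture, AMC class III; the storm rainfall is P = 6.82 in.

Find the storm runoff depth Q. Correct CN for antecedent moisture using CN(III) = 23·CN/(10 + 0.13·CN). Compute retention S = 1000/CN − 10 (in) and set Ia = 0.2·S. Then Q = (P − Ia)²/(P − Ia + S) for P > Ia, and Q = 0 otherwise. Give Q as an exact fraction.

Q = 25825454209/4363977450 in ≈ 5.918 in

CN(III) from CN(II)=84: (23·84)/(10 + 0.13·84) = 48300/523 ≈ 92.352
S = 1000/(48300/523) − 10 = 400/483 in ≈ 0.828 in
Ia = 0.2·(400/483) = 80/483 in ≈ 0.166 in
P − Ia = 6.820 − 0.166 = 160703/24150 ≈ 6.654 in (> 0, runoff occurs)
Q = (160703/24150)²/((160703/24150) + 400/483) = (25825454209/583222500)/(180703/24150) = 25825454209/4363977450 in ≈ 5.918 in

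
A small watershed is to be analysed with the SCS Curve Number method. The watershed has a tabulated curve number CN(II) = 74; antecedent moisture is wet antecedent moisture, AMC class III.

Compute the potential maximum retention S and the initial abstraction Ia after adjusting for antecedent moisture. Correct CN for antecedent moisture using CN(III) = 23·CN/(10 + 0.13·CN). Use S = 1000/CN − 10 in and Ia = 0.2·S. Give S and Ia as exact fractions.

S = 1300/851 in ≈ 1.528 in; Ia = 260/851 in ≈ 0.306 in

Wet (AMC III): CN(III) = 23·74/(10 + 0.13·74) = 1702/(981/50) = 85100/981 ≈ 86.748
S = 1000/(85100/981) − 10 = 1300/851 in ≈ 1.528 in
Ia = 0.2S: 0.2·1.528 = 0.306 in (exactly 260/851)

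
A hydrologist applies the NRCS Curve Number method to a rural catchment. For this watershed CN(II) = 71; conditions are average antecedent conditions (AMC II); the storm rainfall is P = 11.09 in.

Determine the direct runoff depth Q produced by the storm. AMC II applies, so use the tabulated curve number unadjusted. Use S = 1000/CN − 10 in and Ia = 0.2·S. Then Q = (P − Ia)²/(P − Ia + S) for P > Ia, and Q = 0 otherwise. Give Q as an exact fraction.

Q = 5320097721/723766900 in ≈ 7.351 in

Average conditions: CN = 71 (no AMC adjustment).
Max retention: S = 1000/71 − 10 = 290/71 in (≈ 4.085 in)
Ia = 0.2·(290/71) = 58/71 in ≈ 0.817 in
Excess rainfall: 11.090 − 0.817 = 10.273 in; P > Ia so Q > 0
Q = (72939/7100)²/((72939/7100) + 290/71) = (5320097721/50410000)/(101939/7100) = 5320097721/723766900 in ≈ 7.351 in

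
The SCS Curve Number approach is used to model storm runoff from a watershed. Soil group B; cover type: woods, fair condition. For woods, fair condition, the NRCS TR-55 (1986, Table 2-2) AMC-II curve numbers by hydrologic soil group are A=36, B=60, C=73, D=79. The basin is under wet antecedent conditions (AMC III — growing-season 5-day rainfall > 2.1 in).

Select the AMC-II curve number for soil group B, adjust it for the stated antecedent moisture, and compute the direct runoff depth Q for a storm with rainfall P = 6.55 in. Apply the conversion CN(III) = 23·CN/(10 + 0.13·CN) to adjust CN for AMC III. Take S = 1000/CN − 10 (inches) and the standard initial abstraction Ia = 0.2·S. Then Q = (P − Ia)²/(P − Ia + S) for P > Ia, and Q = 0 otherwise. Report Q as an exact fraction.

Q = 67881121/16889820 in ≈ 4.019 in

NRCS table: woods, fair condition, soil group B → CN(II) = 60
Wet (AMC III): CN(III) = 23·60/(10 + 0.13·60) = 1380/(89/5) = 6900/89 ≈ 77.528
S = 1000/(6900/89) − 10 = 200/69 in ≈ 2.899 in
Ia = 0.2S: 0.2·2.899 = 0.580 in (exactly 40/69)
P − Ia = 6.550 − 0.580 = 8239/1380 ≈ 5.970 in (> 0, runoff occurs)
Runoff Q = (P−Ia)²/(P−Ia+S) = (5.970)²/(5.970+2.899) = 67881121/16889820 ≈ 4.019 in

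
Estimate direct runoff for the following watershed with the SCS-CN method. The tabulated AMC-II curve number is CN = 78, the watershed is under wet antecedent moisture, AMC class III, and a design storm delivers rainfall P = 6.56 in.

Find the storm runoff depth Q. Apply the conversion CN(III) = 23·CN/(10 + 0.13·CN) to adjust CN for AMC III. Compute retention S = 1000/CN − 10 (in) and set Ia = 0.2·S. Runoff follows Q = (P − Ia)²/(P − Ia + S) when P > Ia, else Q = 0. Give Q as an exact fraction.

Adjust CN=78 to AMC III: 23·78/(10 + 0.13·78) → 1794 ÷ (1007/50) = 89700/1007 ≈ 89.076
Retention S: 1000/CN − 10 with CN=89.076 → S = 1100/897 ≈ 1.226 in
Ia = 0.2S: 0.2·1.226 = 0.245 in (exactly 220/897)
Excess rainfall: 6.560 − 0.245 = 6.315 in; P > Ia so Q > 0
Runoff Q = (P−Ia)²/(P−Ia+S) = (6.315)²/(6.315+1.226) = 5013206416/948061725 ≈ 5.288 in

Q = 5013206416/948061725 in ≈ 5.288 in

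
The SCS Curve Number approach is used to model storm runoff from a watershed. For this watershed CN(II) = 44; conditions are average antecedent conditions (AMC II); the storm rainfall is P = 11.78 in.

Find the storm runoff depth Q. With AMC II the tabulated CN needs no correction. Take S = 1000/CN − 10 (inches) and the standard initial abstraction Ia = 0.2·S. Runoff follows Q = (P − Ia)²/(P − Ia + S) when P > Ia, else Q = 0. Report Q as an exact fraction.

Q = 25796241/6643450 in ≈ 3.883 in

AMC II — tabulated CN = 44 applies directly.
Max retention: S = 1000/44 − 10 = 140/11 in (≈ 12.727 in)
Ia = 0.2·(140/11) = 28/11 in ≈ 2.545 in
Excess rainfall: 11.780 − 2.545 = 9.235 in; P > Ia so Q > 0
Runoff Q = (P−Ia)²/(P−Ia+S) = (9.235)²/(9.235+12.727) = 25796241/6643450 ≈ 3.883 in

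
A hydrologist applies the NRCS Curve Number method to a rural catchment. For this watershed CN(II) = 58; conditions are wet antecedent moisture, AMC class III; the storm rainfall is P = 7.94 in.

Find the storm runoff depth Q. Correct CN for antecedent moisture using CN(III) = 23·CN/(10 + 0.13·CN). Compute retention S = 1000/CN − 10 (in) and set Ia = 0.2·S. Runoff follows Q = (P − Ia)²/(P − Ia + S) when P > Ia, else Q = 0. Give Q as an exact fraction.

Wet (AMC III): CN(III) = 23·58/(10 + 0.13·58) = 1334/(877/50) = 66700/877 ≈ 76.055
Retention S: 1000/CN − 10 with CN=76.055 → S = 2100/667 ≈ 3.148 in
Ia = 0.2·(2100/667) = 420/667 in ≈ 0.630 in
P − Ia = 7.940 − 0.630 = 243799/33350 ≈ 7.310 in (> 0, runoff occurs)
Runoff Q = (P−Ia)²/(P−Ia+S) = (7.310)²/(7.310+3.148) = 59437952401/11632446650 ≈ 5.110 in

Q = 59437952401/11632446650 in ≈ 5.110 in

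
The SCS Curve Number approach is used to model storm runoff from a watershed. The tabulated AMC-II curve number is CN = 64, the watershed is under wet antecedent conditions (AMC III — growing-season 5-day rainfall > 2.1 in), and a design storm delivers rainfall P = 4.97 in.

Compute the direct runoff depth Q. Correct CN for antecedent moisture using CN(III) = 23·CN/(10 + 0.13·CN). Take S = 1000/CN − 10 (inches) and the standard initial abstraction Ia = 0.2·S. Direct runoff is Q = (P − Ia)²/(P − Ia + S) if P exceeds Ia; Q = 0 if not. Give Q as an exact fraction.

Adjust CN=64 to AMC III: 23·64/(10 + 0.13·64) → 1472 ÷ (458/25) = 18400/229 ≈ 80.349
S = 1000/(18400/229) − 10 = 225/92 in ≈ 2.446 in
Ia = 0.2S: 0.2·2.446 = 0.489 in (exactly 45/92)
P − Ia = 4.970 − 0.489 = 5153/1150 ≈ 4.481 in (> 0, runoff occurs)
Q = (5153/1150)²/((5153/1150) + 225/92) = (26553409/1322500)/(15931/2300) = 26553409/9160325 in ≈ 2.899 in

Q = 26553409/9160325 in ≈ 2.899 in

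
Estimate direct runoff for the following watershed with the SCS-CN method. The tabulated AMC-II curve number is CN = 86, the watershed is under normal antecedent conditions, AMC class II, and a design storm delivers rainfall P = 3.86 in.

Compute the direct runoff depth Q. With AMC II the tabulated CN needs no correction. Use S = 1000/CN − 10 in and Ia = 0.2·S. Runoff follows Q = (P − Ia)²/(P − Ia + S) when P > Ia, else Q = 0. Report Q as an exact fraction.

Q = 57744801/23862850 in ≈ 2.420 in

Average conditions: CN = 86 (no AMC adjustment).
S = 1000/86 − 10 = 70/43 in ≈ 1.628 in
Ia = 0.2·(70/43) = 14/43 in ≈ 0.326 in
P − Ia = 3.860 − 0.326 = 7599/2150 ≈ 3.534 in (> 0, runoff occurs)
Runoff Q = (P−Ia)²/(P−Ia+S) = (3.534)²/(3.534+1.628) = 57744801/23862850 ≈ 2.420 in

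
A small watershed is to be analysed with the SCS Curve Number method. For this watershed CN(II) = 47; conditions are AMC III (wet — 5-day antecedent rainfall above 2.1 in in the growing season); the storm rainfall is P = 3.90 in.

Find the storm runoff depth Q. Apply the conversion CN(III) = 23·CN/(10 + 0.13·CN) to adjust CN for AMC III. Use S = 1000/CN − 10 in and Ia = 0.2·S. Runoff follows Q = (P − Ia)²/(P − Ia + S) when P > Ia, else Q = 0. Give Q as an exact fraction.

Wet (AMC III): CN(III) = 23·47/(10 + 0.13·47) = 1081/(1611/100) = 108100/1611 ≈ 67.101
Max retention: S = 1000/(108100/1611) − 10 = 5300/1081 in (≈ 4.903 in)
Ia = 0.2·(5300/1081) = 1060/1081 in ≈ 0.981 in
Since P=3.900 > Ia=0.981: effective rainfall P−Ia = 31559/10810 in
Runoff Q = (P−Ia)²/(P−Ia+S) = (2.919)²/(2.919+4.903) = 995970481/914082790 ≈ 1.090 in

Q = 995970481/914082790 in ≈ 1.090 in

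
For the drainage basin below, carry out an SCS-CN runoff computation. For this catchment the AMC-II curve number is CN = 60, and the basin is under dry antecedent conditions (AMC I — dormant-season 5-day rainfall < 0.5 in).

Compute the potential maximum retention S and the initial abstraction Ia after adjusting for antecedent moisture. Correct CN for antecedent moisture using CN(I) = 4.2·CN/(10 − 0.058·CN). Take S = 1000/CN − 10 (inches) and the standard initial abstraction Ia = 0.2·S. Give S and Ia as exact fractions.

S = 1000/63 in ≈ 15.873 in; Ia = 200/63 in ≈ 3.175 in

Adjust CN=60 to AMC I: 4.2·60/(10 − 0.058·60) → 252 ÷ (163/25) = 6300/163 ≈ 38.650
Max retention: S = 1000/(6300/163) − 10 = 1000/63 in (≈ 15.873 in)
Ia = 0.2·(1000/63) = 200/63 in ≈ 3.175 in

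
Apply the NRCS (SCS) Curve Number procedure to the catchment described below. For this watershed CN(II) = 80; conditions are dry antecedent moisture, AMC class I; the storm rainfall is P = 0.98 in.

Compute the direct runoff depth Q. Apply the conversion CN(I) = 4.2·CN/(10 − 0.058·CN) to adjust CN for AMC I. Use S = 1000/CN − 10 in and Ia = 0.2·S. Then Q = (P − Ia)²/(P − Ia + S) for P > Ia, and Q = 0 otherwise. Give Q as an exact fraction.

Q = 0 in ≈ 0.000 in

CN(I) from CN(II)=80: (4.2·80)/(10 − 0.058·80) = 4200/67 ≈ 62.687
Max retention: S = 1000/(4200/67) − 10 = 125/21 in (≈ 5.952 in)
Ia = 0.2·(125/21) = 25/21 in ≈ 1.190 in
P = 0.980 ≤ Ia = 1.190 in: entire storm abstracted, Q = 0.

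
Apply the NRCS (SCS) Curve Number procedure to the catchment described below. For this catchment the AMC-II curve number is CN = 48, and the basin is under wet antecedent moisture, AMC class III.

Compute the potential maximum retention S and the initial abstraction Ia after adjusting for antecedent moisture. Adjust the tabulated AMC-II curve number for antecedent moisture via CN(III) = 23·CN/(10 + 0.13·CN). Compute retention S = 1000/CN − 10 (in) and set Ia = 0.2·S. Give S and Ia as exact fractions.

S = 325/69 in ≈ 4.710 in; Ia = 65/69 in ≈ 0.942 in

Adjust CN=48 to AMC III: 23·48/(10 + 0.13·48) → 1104 ÷ (406/25) = 13800/203 ≈ 67.980
Max retention: S = 1000/(13800/203) − 10 = 325/69 in (≈ 4.710 in)
Ia = 0.2S: 0.2·4.710 = 0.942 in (exactly 65/69)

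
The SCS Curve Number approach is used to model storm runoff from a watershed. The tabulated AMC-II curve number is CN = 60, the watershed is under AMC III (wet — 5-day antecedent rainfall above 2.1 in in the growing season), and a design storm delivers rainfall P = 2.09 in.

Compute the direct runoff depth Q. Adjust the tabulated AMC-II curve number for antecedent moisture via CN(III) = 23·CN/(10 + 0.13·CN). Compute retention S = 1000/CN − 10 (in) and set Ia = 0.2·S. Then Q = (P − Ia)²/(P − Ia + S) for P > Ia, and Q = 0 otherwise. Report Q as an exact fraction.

Wet (AMC III): CN(III) = 23·60/(10 + 0.13·60) = 1380/(89/5) = 6900/89 ≈ 77.528
Max retention: S = 1000/(6900/89) − 10 = 200/69 in (≈ 2.899 in)
Ia = 0.2S: 0.2·2.899 = 0.580 in (exactly 40/69)
Since P=2.090 > Ia=0.580: effective rainfall P−Ia = 10421/6900 in
Q: (10421/6900)² ÷ (30421/6900) = 108597241/209904900 in (≈ 0.517 in)

Q = 108597241/209904900 in ≈ 0.517 in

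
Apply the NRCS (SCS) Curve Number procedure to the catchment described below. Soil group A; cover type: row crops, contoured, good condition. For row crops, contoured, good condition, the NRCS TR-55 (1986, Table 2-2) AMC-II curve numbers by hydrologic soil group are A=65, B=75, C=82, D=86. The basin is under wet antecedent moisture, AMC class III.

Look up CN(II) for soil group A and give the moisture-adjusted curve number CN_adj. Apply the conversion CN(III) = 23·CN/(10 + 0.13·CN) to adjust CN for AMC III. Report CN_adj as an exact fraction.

CN_adj = 29900/369 ≈ 81.030

NRCS table: row crops, contoured, good condition, soil group A → CN(II) = 65
CN(III) from CN(II)=65: (23·65)/(10 + 0.13·65) = 29900/369 ≈ 81.030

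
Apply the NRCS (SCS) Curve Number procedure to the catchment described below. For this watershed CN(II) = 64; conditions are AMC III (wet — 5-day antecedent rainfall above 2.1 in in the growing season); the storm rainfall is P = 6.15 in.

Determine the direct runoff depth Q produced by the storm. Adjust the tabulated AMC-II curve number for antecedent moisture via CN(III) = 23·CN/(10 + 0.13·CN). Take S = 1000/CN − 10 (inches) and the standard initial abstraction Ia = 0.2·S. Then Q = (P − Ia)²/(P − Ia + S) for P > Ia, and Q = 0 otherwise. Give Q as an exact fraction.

CN(III) from CN(II)=64: (23·64)/(10 + 0.13·64) = 18400/229 ≈ 80.349
Retention S: 1000/CN − 10 with CN=80.349 → S = 225/92 ≈ 2.446 in
Initial abstraction Ia = S/5 = (225/92)/5 = 45/92 ≈ 0.489 in
Since P=6.150 > Ia=0.489: effective rainfall P−Ia = 651/115 in
Q = (651/115)²/((651/115) + 225/92) = (423801/13225)/(3729/460) = 565068/142945 in ≈ 3.953 in

Q = 565068/142945 in ≈ 3.953 in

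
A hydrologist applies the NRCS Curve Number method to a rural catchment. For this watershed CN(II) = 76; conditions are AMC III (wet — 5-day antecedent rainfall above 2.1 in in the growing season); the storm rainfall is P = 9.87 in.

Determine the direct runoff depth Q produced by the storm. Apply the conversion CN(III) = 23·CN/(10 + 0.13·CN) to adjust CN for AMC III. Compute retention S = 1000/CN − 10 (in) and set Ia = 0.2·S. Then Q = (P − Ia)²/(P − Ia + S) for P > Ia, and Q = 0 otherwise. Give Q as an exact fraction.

CN(III) from CN(II)=76: (23·76)/(10 + 0.13·76) = 43700/497 ≈ 87.928
Retention S: 1000/CN − 10 with CN=87.928 → S = 600/437 ≈ 1.373 in
Ia = 0.2·(600/437) = 120/437 in ≈ 0.275 in
P − Ia = 9.870 − 0.275 = 419319/43700 ≈ 9.595 in (> 0, runoff occurs)
Runoff Q = (P−Ia)²/(P−Ia+S) = (9.595)²/(9.595+1.373) = 58609474587/6982080100 ≈ 8.394 in

Q = 58609474587/6982080100 in ≈ 8.394 in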